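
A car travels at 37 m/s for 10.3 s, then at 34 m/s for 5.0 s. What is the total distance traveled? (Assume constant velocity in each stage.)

d₁ = v₁t₁ = 37 × 10.3 = 381.1 m
d₂ = v₂t₂ = 34 × 5.0 = 170.0 m
d_total = 381.1 + 170.0 = 551.1 m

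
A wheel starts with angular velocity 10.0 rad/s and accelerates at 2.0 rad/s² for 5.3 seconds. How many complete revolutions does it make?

θ = ω₀t + ½αt² = 10.0×5.3 + ½×2.0×5.3² = 81.09 rad
Total revolutions = θ/(2π) = 81.09/(2π) = 12.91
Complete revolutions = ⌊12.91⌋ = 12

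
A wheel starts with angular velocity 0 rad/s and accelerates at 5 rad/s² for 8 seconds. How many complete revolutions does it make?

θ = ω₀t + ½αt² = 0×8 + ½×5×8² = 160.0 rad
Total revolutions = θ/(2π) = 160.0/(2π) = 25.46
Complete revolutions = ⌊25.46⌋ = 25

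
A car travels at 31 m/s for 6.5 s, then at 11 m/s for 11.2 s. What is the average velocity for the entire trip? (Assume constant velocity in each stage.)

d₁ = v₁t₁ = 31 × 6.5 = 201.5 m
d₂ = v₂t₂ = 11 × 11.2 = 123.2 m
d_total = 324.7 m, t_total = 17.7 s
v_avg = d_total/t_total = 324.7/17.7 = 18.34 m/s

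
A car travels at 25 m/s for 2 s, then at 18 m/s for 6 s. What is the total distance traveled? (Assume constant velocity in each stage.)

d₁ = v₁t₁ = 25 × 2 = 50 m
d₂ = v₂t₂ = 18 × 6 = 108 m
d_total = 50 + 108 = 158 m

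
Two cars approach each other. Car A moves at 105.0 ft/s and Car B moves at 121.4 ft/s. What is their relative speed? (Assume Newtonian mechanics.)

v_rel = v_A + v_B = 105.0 + 121.4 = 226.4 ft/s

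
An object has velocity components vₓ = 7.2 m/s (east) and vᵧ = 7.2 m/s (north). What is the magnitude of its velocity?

|v| = √(vₓ² + vᵧ²) = √(7.2² + 7.2²) = √(103.68) = 10.18 m/s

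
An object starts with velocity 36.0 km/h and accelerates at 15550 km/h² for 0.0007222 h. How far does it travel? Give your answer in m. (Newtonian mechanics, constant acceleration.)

v₀ = 36.0 km/h × 0.2777777777777778 = 10.0 m/s
a = 15550 km/h² × 7.716049382716049e-05 = 1.19985 m/s²
t = 0.0007222 h × 3600.0 = 2.59992 s
d = v₀ × t + ½ × a × t² = 10.0 × 2.59992 + 0.5 × 1.19985 × 2.59992² = 30.05 m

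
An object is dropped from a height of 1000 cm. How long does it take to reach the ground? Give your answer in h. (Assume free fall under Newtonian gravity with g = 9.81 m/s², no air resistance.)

h = 1000 cm × 0.01 = 10.0 m
t = √(2h/g) = √(2 × 10.0 / 9.81) = 1.42784 s
t = 1.42784 s / 3600.0 = 0.0003966 h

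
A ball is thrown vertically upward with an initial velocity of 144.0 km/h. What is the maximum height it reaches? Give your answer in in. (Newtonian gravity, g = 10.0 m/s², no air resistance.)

v₀ = 144.0 km/h × 0.2777777777777778 = 40.0 m/s
h_max = v₀² / (2g) = 40.0² / (2 × 10.0) = 1600.0 / 20.0 = 80.0 m
h_max = 80.0 m / 0.0254 = 3150 in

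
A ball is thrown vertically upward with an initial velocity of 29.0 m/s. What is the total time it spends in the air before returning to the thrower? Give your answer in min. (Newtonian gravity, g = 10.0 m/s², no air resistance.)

t_total = 2 × v₀ / g = 2 × 29.0 / 10.0 = 5.8 s
t_total = 5.8 s / 60.0 = 0.09667 min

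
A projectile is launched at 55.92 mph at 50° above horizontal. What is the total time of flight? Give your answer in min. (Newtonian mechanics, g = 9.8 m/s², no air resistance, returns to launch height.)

v₀ = 55.92 mph × 0.44704 = 24.9985 m/s
T = 2 × v₀ × sin(θ) / g = 2 × 24.9985 × sin(50°) / 9.8 = 2 × 24.9985 × 0.766044 / 9.8 = 3.90815 s
T = 3.90815 s / 60.0 = 0.06514 min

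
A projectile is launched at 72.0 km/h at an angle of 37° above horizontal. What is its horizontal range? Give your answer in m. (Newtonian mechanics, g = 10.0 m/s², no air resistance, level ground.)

v₀ = 72.0 km/h × 0.2777777777777778 = 20.0 m/s
R = v₀² × sin(2θ) / g = 20.0² × sin(2 × 37°) / 10.0 = 400.0 × 0.961262 / 10.0 = 38.45 m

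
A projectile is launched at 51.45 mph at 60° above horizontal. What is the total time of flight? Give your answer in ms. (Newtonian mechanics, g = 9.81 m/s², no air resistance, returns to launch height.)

v₀ = 51.45 mph × 0.44704 = 23.0002 m/s
T = 2 × v₀ × sin(θ) / g = 2 × 23.0002 × sin(60°) / 9.81 = 2 × 23.0002 × 0.866025 / 9.81 = 4.06091 s
T = 4.06091 s / 0.001 = 4061 ms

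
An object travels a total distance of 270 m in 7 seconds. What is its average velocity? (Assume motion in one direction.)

v_avg = Δd / Δt = 270 / 7 = 38.57 m/s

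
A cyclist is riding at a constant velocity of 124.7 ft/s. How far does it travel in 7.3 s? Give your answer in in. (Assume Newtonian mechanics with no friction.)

v = 124.7 ft/s × 0.3048 = 38.0086 m/s
d = v × t = 38.0086 × 7.3 = 277.463 m
d = 277.463 m / 0.0254 = 10920 in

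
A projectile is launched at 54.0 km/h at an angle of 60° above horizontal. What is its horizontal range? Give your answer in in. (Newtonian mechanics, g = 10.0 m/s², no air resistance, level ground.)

v₀ = 54.0 km/h × 0.2777777777777778 = 15.0 m/s
R = v₀² × sin(2θ) / g = 15.0² × sin(2 × 60°) / 10.0 = 225.0 × 0.866025 / 10.0 = 19.4856 m
R = 19.4856 m / 0.0254 = 767.1 in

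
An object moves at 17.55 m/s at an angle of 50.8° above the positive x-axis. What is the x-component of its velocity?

vₓ = v cos(θ) = 17.55 × cos(50.8°) = 11.09 m/s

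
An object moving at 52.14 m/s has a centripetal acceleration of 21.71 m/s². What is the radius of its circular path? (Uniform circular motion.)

r = v²/a_c = 52.14²/21.71 = 125.22 m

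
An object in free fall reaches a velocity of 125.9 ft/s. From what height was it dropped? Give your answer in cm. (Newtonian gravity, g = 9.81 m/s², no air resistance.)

v = 125.9 ft/s × 0.3048 = 38.3743 m/s
h = v² / (2g) = 38.3743² / (2 × 9.81) = 75.0554 m
h = 75.0554 m / 0.01 = 7506 cm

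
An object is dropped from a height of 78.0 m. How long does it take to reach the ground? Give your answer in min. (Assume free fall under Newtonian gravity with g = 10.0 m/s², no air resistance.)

t = √(2h/g) = √(2 × 78.0 / 10.0) = 3.94968 s
t = 3.94968 s / 60.0 = 0.06583 min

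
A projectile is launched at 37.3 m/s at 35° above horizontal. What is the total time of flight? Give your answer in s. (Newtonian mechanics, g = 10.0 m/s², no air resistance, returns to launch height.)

T = 2 × v₀ × sin(θ) / g = 2 × 37.3 × sin(35°) / 10.0 = 2 × 37.3 × 0.573576 / 10.0 = 4.279 s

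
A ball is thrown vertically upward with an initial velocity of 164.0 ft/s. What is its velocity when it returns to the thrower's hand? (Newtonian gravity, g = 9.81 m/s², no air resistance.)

By conservation of energy (no air resistance), the ball returns to the throw height with the same speed as launch, but directed downward.
|v_ground| = v₀ = 164.0 ft/s
v_ground = 164.0 ft/s (downward)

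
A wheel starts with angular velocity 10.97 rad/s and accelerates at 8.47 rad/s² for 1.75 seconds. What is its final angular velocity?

ω = ω₀ + αt = 10.97 + 8.47 × 1.75 = 25.79 rad/s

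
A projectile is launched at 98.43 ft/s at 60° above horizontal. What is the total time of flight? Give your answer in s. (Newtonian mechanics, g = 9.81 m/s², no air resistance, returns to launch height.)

v₀ = 98.43 ft/s × 0.3048 = 30.0015 m/s
T = 2 × v₀ × sin(θ) / g = 2 × 30.0015 × sin(60°) / 9.81 = 2 × 30.0015 × 0.866025 / 9.81 = 5.297 s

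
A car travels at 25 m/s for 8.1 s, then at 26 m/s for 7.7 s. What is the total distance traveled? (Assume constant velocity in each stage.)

d₁ = v₁t₁ = 25 × 8.1 = 202.5 m
d₂ = v₂t₂ = 26 × 7.7 = 200.2 m
d_total = 202.5 + 200.2 = 402.7 m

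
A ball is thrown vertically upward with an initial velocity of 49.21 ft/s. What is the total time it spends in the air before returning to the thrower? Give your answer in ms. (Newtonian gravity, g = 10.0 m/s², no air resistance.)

v₀ = 49.21 ft/s × 0.3048 = 14.9992 m/s
t_total = 2 × v₀ / g = 2 × 14.9992 / 10.0 = 2.99984 s
t_total = 2.99984 s / 0.001 = 3000 ms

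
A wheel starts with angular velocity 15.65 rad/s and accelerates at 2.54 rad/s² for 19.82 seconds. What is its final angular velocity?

ω = ω₀ + αt = 15.65 + 2.54 × 19.82 = 65.99 rad/s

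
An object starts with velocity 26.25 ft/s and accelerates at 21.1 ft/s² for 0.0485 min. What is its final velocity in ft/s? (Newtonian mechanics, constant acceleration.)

v₀ = 26.25 ft/s × 0.3048 = 8.001 m/s
a = 21.1 ft/s² × 0.3048 = 6.43128 m/s²
t = 0.0485 min × 60.0 = 2.91 s
v = v₀ + a × t = 8.001 + 6.43128 × 2.91 = 26.716 m/s
v = 26.716 m/s / 0.3048 = 87.65 ft/s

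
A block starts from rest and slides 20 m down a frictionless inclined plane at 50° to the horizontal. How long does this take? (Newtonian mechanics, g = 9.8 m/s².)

a = g sin(θ) = 9.8 × sin(50°) = 7.5072 m/s²
t = √(2d/a) = √(2 × 20 / 7.5072) = 2.31 s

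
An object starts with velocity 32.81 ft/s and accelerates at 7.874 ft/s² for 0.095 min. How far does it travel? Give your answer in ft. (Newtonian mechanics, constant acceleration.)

v₀ = 32.81 ft/s × 0.3048 = 10.0005 m/s
a = 7.874 ft/s² × 0.3048 = 2.4 m/s²
t = 0.095 min × 60.0 = 5.7 s
d = v₀ × t + ½ × a × t² = 10.0005 × 5.7 + 0.5 × 2.4 × 5.7² = 95.9908 m
d = 95.9908 m / 0.3048 = 314.9 ft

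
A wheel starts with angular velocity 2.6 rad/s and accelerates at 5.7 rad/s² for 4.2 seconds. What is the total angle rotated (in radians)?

θ = ω₀t + ½αt² = 2.6×4.2 + ½×5.7×4.2² = 61.19 rad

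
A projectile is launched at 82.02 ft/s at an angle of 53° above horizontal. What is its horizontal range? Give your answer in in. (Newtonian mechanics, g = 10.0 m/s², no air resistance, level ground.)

v₀ = 82.02 ft/s × 0.3048 = 24.9997 m/s
R = v₀² × sin(2θ) / g = 24.9997² × sin(2 × 53°) / 10.0 = 624.985 × 0.961262 / 10.0 = 60.0774 m
R = 60.0774 m / 0.0254 = 2365 in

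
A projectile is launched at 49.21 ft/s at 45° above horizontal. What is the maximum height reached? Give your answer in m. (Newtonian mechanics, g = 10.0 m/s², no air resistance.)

v₀ = 49.21 ft/s × 0.3048 = 14.9992 m/s
H = v₀² × sin²(θ) / (2g) = 14.9992² × sin(45°)² / (2 × 10.0) = 224.976 × 0.5 / 20.0 = 5.624 m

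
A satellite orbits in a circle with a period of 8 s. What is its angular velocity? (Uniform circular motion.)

ω = 2π/T = 2π/8 = 0.7854 rad/s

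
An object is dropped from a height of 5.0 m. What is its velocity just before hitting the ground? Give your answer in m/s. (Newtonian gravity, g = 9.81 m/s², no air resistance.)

v = √(2gh) = √(2 × 9.81 × 5.0) = 9.905 m/s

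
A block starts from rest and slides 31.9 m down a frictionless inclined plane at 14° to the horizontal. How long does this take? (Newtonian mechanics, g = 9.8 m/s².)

a = g sin(θ) = 9.8 × sin(14°) = 2.3708 m/s²
t = √(2d/a) = √(2 × 31.9 / 2.3708) = 5.19 s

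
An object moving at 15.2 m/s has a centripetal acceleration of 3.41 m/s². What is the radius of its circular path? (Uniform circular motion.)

r = v²/a_c = 15.2²/3.41 = 67.75 m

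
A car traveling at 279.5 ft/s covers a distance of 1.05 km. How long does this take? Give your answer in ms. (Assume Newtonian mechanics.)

d = 1.05 km × 1000.0 = 1050.0 m
v = 279.5 ft/s × 0.3048 = 85.1916 m/s
t = d / v = 1050.0 / 85.1916 = 12.3252 s
t = 12.3252 s / 0.001 = 12330 ms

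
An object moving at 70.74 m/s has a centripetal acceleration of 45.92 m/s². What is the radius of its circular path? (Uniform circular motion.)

r = v²/a_c = 70.74²/45.92 = 108.98 m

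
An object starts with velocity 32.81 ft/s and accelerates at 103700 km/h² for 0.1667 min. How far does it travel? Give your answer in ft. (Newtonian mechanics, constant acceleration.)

v₀ = 32.81 ft/s × 0.3048 = 10.0005 m/s
a = 103700 km/h² × 7.716049382716049e-05 = 8.00154 m/s²
t = 0.1667 min × 60.0 = 10.002 s
d = v₀ × t + ½ × a × t² = 10.0005 × 10.002 + 0.5 × 8.00154 × 10.002² = 500.262 m
d = 500.262 m / 0.3048 = 1641 ft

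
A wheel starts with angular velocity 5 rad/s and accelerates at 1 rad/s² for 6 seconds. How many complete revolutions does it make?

θ = ω₀t + ½αt² = 5×6 + ½×1×6² = 48.0 rad
Total revolutions = θ/(2π) = 48.0/(2π) = 7.64
Complete revolutions = ⌊7.64⌋ = 7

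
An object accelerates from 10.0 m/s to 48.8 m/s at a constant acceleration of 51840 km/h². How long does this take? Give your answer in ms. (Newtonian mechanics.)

a = 51840 km/h² × 7.716049382716049e-05 = 4.0 m/s²
t = (v - v₀) / a = (48.8 - 10.0) / 4.0 = 9.7 s
t = 9.7 s / 0.001 = 9700 ms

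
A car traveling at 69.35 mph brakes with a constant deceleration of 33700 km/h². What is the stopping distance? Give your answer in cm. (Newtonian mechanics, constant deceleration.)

v₀ = 69.35 mph × 0.44704 = 31.0022 m/s
a = 33700 km/h² × 7.716049382716049e-05 = 2.60031 m/s²
d = v₀² / (2a) = 31.0022² / (2 × 2.60031) = 961.136 / 5.20062 = 184.812 m
d = 184.812 m / 0.01 = 18480 cm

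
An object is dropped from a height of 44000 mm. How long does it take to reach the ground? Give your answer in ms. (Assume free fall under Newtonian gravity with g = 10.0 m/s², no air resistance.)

h = 44000 mm × 0.001 = 44.0 m
t = √(2h/g) = √(2 × 44.0 / 10.0) = 2.96648 s
t = 2.96648 s / 0.001 = 2966 ms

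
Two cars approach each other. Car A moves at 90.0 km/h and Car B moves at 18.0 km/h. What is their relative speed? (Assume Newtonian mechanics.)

v_rel = v_A + v_B = 90.0 + 18.0 = 108.0 km/h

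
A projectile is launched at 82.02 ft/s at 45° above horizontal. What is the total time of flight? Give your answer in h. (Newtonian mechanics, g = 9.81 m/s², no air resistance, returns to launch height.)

v₀ = 82.02 ft/s × 0.3048 = 24.9997 m/s
T = 2 × v₀ × sin(θ) / g = 2 × 24.9997 × sin(45°) / 9.81 = 2 × 24.9997 × 0.707107 / 9.81 = 3.60397 s
T = 3.60397 s / 3600.0 = 0.001001 h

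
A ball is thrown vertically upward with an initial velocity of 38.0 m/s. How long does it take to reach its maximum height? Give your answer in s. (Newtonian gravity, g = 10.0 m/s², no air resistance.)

t_up = v₀ / g = 38.0 / 10.0 = 3.8 s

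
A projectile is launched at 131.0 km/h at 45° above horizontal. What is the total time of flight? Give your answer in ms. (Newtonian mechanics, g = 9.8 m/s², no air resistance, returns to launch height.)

v₀ = 131.0 km/h × 0.2777777777777778 = 36.3889 m/s
T = 2 × v₀ × sin(θ) / g = 2 × 36.3889 × sin(45°) / 9.8 = 2 × 36.3889 × 0.707107 / 9.8 = 5.25119 s
T = 5.25119 s / 0.001 = 5251 ms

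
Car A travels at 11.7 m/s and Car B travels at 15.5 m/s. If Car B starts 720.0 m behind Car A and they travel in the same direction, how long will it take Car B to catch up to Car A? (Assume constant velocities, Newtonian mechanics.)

Relative speed: v_rel = 15.5 - 11.7 = 3.8 m/s
Time to catch: t = d₀/v_rel = 720.0/3.8 = 189.47 s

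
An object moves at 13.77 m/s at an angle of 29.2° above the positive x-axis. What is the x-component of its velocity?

vₓ = v cos(θ) = 13.77 × cos(29.2°) = 12.02 m/s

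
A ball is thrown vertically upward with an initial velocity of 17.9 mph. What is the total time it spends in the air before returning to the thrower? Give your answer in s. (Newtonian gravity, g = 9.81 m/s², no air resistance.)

v₀ = 17.9 mph × 0.44704 = 8.00202 m/s
t_total = 2 × v₀ / g = 2 × 8.00202 / 9.81 = 1.631 s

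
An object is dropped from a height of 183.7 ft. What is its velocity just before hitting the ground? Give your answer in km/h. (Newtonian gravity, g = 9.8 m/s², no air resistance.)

h = 183.7 ft × 0.3048 = 55.9918 m
v = √(2gh) = √(2 × 9.8 × 55.9918) = 33.1276 m/s
v = 33.1276 m/s / 0.2777777777777778 = 119.3 km/h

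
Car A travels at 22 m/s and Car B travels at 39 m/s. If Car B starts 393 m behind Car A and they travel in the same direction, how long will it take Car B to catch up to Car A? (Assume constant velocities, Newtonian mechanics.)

Relative speed: v_rel = 39 - 22 = 17 m/s
Time to catch: t = d₀/v_rel = 393/17 = 23.12 s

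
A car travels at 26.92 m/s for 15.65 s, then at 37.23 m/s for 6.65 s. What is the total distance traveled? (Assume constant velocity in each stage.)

d₁ = v₁t₁ = 26.92 × 15.65 = 421.298 m
d₂ = v₂t₂ = 37.23 × 6.65 = 247.5795 m
d_total = 421.298 + 247.5795 = 668.88 m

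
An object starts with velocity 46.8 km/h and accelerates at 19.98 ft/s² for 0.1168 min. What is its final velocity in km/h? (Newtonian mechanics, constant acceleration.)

v₀ = 46.8 km/h × 0.2777777777777778 = 13.0 m/s
a = 19.98 ft/s² × 0.3048 = 6.0899 m/s²
t = 0.1168 min × 60.0 = 7.008 s
v = v₀ + a × t = 13.0 + 6.0899 × 7.008 = 55.678 m/s
v = 55.678 m/s / 0.2777777777777778 = 200.4 km/h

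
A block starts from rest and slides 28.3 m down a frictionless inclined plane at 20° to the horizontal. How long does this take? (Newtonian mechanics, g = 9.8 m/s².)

a = g sin(θ) = 9.8 × sin(20°) = 3.3518 m/s²
t = √(2d/a) = √(2 × 28.3 / 3.3518) = 4.11 s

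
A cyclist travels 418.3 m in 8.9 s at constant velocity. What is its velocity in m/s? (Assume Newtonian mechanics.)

v = d / t = 418.3 / 8.9 = 47.0 m/s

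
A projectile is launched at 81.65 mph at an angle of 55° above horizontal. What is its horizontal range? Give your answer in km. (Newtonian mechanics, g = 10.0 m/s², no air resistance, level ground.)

v₀ = 81.65 mph × 0.44704 = 36.5008 m/s
R = v₀² × sin(2θ) / g = 36.5008² × sin(2 × 55°) / 10.0 = 1332.31 × 0.939693 / 10.0 = 125.196 m
R = 125.196 m / 1000.0 = 0.1252 km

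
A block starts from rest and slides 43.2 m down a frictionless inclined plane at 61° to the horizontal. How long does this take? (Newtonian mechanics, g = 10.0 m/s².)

a = g sin(θ) = 10.0 × sin(61°) = 8.7462 m/s²
t = √(2d/a) = √(2 × 43.2 / 8.7462) = 3.14 s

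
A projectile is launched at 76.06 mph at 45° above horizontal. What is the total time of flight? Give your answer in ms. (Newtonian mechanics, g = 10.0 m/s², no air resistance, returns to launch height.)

v₀ = 76.06 mph × 0.44704 = 34.0019 m/s
T = 2 × v₀ × sin(θ) / g = 2 × 34.0019 × sin(45°) / 10.0 = 2 × 34.0019 × 0.707107 / 10.0 = 4.8086 s
T = 4.8086 s / 0.001 = 4809 ms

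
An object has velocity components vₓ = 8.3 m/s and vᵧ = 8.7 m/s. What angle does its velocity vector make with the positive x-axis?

θ = arctan(vᵧ/vₓ) = arctan(8.7/8.3) = 46.35°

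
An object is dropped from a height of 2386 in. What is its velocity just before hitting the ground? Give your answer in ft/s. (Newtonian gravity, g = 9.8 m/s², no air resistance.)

h = 2386 in × 0.0254 = 60.6044 m
v = √(2gh) = √(2 × 9.8 × 60.6044) = 34.4651 m/s
v = 34.4651 m/s / 0.3048 = 113.1 ft/s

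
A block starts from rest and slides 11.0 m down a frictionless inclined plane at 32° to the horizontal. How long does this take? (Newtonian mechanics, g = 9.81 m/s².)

a = g sin(θ) = 9.81 × sin(32°) = 5.1985 m/s²
t = √(2d/a) = √(2 × 11.0 / 5.1985) = 2.06 s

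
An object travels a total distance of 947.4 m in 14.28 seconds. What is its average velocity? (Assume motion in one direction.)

v_avg = Δd / Δt = 947.4 / 14.28 = 66.34 m/s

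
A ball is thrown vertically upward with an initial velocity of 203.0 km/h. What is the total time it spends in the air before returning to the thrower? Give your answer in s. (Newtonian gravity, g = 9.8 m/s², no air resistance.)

v₀ = 203.0 km/h × 0.2777777777777778 = 56.3889 m/s
t_total = 2 × v₀ / g = 2 × 56.3889 / 9.8 = 11.51 s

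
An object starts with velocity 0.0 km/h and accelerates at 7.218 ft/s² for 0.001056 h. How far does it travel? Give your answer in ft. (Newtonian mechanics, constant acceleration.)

v₀ = 0.0 km/h × 0.2777777777777778 = 0.0 m/s
a = 7.218 ft/s² × 0.3048 = 2.20005 m/s²
t = 0.001056 h × 3600.0 = 3.8016 s
d = v₀ × t + ½ × a × t² = 0.0 × 3.8016 + 0.5 × 2.20005 × 3.8016² = 15.8977 m
d = 15.8977 m / 0.3048 = 52.16 ft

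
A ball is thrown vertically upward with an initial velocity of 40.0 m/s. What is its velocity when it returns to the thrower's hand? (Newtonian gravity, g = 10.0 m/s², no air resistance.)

By conservation of energy (no air resistance), the ball returns to the throw height with the same speed as launch, but directed downward.
|v_ground| = v₀ = 40.0 m/s
v_ground = 40.0 m/s (downward)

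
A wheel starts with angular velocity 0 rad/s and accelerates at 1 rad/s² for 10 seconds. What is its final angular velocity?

ω = ω₀ + αt = 0 + 1 × 10 = 10 rad/s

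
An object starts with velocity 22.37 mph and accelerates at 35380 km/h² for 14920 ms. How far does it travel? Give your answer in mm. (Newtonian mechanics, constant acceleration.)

v₀ = 22.37 mph × 0.44704 = 10.0003 m/s
a = 35380 km/h² × 7.716049382716049e-05 = 2.72994 m/s²
t = 14920 ms × 0.001 = 14.92 s
d = v₀ × t + ½ × a × t² = 10.0003 × 14.92 + 0.5 × 2.72994 × 14.92² = 453.056 m
d = 453.056 m / 0.001 = 453100 mm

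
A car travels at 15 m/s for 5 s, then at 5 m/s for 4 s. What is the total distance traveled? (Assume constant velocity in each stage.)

d₁ = v₁t₁ = 15 × 5 = 75 m
d₂ = v₂t₂ = 5 × 4 = 20 m
d_total = 75 + 20 = 95 m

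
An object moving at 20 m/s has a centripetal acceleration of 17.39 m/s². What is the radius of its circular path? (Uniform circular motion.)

r = v²/a_c = 20²/17.39 = 23.0 m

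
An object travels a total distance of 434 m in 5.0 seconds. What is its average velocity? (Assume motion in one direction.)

v_avg = Δd / Δt = 434 / 5.0 = 86.8 m/s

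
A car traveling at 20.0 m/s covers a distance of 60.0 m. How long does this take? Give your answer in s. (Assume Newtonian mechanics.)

t = d / v = 60.0 / 20.0 = 3.0 s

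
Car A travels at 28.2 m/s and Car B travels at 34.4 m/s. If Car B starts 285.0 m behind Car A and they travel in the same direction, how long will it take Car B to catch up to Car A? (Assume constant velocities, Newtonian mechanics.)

Relative speed: v_rel = 34.4 - 28.2 = 6.2 m/s
Time to catch: t = d₀/v_rel = 285.0/6.2 = 45.97 s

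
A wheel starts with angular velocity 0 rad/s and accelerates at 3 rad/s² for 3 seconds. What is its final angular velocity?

ω = ω₀ + αt = 0 + 3 × 3 = 9 rad/s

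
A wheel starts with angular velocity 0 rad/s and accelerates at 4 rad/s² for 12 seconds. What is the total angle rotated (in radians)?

θ = ω₀t + ½αt² = 0×12 + ½×4×12² = 288.0 rad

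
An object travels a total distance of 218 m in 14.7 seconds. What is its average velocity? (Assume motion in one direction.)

v_avg = Δd / Δt = 218 / 14.7 = 14.83 m/s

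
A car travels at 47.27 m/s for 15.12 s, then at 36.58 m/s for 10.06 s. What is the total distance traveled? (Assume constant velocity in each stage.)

d₁ = v₁t₁ = 47.27 × 15.12 = 714.7224 m
d₂ = v₂t₂ = 36.58 × 10.06 = 367.9948 m
d_total = 714.7224 + 367.9948 = 1082.72 m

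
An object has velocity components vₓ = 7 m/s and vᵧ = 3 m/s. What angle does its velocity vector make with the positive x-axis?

θ = arctan(vᵧ/vₓ) = arctan(3/7) = 23.2°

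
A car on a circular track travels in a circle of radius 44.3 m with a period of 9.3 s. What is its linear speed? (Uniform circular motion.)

v = 2πr/T = 2π×44.3/9.3 = 29.93 m/s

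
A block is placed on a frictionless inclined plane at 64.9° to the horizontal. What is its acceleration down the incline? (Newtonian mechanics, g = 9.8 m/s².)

a = g sin(θ) = 9.8 × sin(64.9°) = 9.8 × 0.9056 = 8.87 m/s²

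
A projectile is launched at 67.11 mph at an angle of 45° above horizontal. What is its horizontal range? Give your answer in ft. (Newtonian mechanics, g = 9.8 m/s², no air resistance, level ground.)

v₀ = 67.11 mph × 0.44704 = 30.0009 m/s
R = v₀² × sin(2θ) / g = 30.0009² × sin(2 × 45°) / 9.8 = 900.054 × 1.0 / 9.8 = 91.8422 m
R = 91.8422 m / 0.3048 = 301.3 ft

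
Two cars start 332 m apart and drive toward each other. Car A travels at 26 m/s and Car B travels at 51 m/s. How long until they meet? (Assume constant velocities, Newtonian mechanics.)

Combined speed: v_combined = 26 + 51 = 77 m/s
Time to meet: t = d/v_combined = 332/77 = 4.31 s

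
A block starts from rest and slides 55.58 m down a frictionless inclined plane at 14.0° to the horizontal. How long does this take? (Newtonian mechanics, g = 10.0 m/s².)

a = g sin(θ) = 10.0 × sin(14.0°) = 2.4192 m/s²
t = √(2d/a) = √(2 × 55.58 / 2.4192) = 6.78 s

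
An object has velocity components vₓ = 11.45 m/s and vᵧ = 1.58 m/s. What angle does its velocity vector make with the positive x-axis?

θ = arctan(vᵧ/vₓ) = arctan(1.58/11.45) = 7.86°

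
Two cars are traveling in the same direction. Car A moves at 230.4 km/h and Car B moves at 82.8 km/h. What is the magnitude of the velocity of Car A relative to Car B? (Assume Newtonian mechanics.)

v_rel = |v_A - v_B| = |230.4 - 82.8| = 147.6 km/h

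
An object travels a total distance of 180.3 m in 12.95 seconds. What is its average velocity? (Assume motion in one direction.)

v_avg = Δd / Δt = 180.3 / 12.95 = 13.92 m/s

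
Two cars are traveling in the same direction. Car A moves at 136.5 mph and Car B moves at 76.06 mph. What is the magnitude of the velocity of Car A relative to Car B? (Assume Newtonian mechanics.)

v_rel = |v_A - v_B| = |136.5 - 76.06| = 60.44 mph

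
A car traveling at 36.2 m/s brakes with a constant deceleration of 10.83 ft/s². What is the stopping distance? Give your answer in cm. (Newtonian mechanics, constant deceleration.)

a = 10.83 ft/s² × 0.3048 = 3.30098 m/s²
d = v₀² / (2a) = 36.2² / (2 × 3.30098) = 1310.44 / 6.60196 = 198.493 m
d = 198.493 m / 0.01 = 19850 cm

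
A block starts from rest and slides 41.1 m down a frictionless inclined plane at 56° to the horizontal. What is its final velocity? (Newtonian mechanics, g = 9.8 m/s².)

a = g sin(θ) = 9.8 × sin(56°) = 8.1246 m/s²
v = √(2ad) = √(2 × 8.1246 × 41.1) = 25.84 m/s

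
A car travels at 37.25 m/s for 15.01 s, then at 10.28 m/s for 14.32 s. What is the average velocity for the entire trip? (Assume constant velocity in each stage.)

d₁ = v₁t₁ = 37.25 × 15.01 = 559.1225 m
d₂ = v₂t₂ = 10.28 × 14.32 = 147.2096 m
d_total = 706.3321 m, t_total = 29.33 s
v_avg = d_total/t_total = 706.3321/29.33 = 24.08 m/s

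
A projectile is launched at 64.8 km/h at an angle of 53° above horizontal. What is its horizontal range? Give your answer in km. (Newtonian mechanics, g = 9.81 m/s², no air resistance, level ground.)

v₀ = 64.8 km/h × 0.2777777777777778 = 18.0 m/s
R = v₀² × sin(2θ) / g = 18.0² × sin(2 × 53°) / 9.81 = 324.0 × 0.961262 / 9.81 = 31.7481 m
R = 31.7481 m / 1000.0 = 0.03175 km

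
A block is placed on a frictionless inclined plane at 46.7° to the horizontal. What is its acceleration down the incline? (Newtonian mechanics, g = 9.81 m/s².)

a = g sin(θ) = 9.81 × sin(46.7°) = 9.81 × 0.7278 = 7.14 m/s²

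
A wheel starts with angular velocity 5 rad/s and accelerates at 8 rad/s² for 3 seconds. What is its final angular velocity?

ω = ω₀ + αt = 5 + 8 × 3 = 29 rad/s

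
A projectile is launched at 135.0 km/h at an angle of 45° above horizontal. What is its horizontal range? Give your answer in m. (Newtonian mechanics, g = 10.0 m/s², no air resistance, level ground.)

v₀ = 135.0 km/h × 0.2777777777777778 = 37.5 m/s
R = v₀² × sin(2θ) / g = 37.5² × sin(2 × 45°) / 10.0 = 1406.25 × 1.0 / 10.0 = 140.6 m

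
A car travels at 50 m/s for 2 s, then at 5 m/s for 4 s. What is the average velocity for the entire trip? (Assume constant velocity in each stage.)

d₁ = v₁t₁ = 50 × 2 = 100 m
d₂ = v₂t₂ = 5 × 4 = 20 m
d_total = 120 m, t_total = 6 s
v_avg = d_total/t_total = 120/6 = 20.0 m/s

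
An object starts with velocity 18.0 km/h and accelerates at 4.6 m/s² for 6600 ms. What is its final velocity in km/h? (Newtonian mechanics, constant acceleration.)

v₀ = 18.0 km/h × 0.2777777777777778 = 5.0 m/s
t = 6600 ms × 0.001 = 6.6 s
v = v₀ + a × t = 5.0 + 4.6 × 6.6 = 35.36 m/s
v = 35.36 m/s / 0.2777777777777778 = 127.3 km/h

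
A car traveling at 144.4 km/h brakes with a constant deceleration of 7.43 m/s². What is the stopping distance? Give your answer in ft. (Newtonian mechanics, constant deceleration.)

v₀ = 144.4 km/h × 0.2777777777777778 = 40.1111 m/s
d = v₀² / (2a) = 40.1111² / (2 × 7.43) = 1608.9 / 14.86 = 108.271 m
d = 108.271 m / 0.3048 = 355.2 ft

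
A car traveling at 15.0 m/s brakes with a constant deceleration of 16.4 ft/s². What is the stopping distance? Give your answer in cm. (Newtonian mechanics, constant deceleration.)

a = 16.4 ft/s² × 0.3048 = 4.99872 m/s²
d = v₀² / (2a) = 15.0² / (2 × 4.99872) = 225.0 / 9.99744 = 22.5058 m
d = 22.5058 m / 0.01 = 2251 cm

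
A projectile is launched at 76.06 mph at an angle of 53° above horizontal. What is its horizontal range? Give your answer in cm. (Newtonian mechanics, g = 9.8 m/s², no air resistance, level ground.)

v₀ = 76.06 mph × 0.44704 = 34.0019 m/s
R = v₀² × sin(2θ) / g = 34.0019² × sin(2 × 53°) / 9.8 = 1156.13 × 0.961262 / 9.8 = 113.402 m
R = 113.402 m / 0.01 = 11340 cm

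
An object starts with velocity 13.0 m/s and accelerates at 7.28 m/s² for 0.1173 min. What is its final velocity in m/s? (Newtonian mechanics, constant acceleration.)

t = 0.1173 min × 60.0 = 7.038 s
v = v₀ + a × t = 13.0 + 7.28 × 7.038 = 64.24 m/s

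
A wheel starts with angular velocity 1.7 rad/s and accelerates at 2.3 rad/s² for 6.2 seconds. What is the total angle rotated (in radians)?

θ = ω₀t + ½αt² = 1.7×6.2 + ½×2.3×6.2² = 54.75 rad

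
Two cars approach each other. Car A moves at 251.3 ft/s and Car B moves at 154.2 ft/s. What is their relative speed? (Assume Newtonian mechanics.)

v_rel = v_A + v_B = 251.3 + 154.2 = 405.5 ft/s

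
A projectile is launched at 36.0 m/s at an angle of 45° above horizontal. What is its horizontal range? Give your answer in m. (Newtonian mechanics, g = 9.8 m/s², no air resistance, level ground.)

R = v₀² × sin(2θ) / g = 36.0² × sin(2 × 45°) / 9.8 = 1296.0 × 1.0 / 9.8 = 132.2 m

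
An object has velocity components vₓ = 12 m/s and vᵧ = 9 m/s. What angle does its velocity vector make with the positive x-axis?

θ = arctan(vᵧ/vₓ) = arctan(9/12) = 36.87°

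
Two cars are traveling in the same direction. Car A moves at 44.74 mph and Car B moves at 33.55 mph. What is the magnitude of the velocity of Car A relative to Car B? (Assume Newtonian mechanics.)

v_rel = |v_A - v_B| = |44.74 - 33.55| = 11.19 mph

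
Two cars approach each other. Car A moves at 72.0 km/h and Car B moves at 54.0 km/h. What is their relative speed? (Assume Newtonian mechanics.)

v_rel = v_A + v_B = 72.0 + 54.0 = 126.0 km/h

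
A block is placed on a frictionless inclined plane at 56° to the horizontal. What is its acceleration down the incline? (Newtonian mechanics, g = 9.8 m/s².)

a = g sin(θ) = 9.8 × sin(56°) = 9.8 × 0.829 = 8.12 m/s²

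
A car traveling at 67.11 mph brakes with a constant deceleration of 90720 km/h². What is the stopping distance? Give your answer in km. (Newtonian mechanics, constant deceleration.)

v₀ = 67.11 mph × 0.44704 = 30.0009 m/s
a = 90720 km/h² × 7.716049382716049e-05 = 7.0 m/s²
d = v₀² / (2a) = 30.0009² / (2 × 7.0) = 900.054 / 14.0 = 64.2896 m
d = 64.2896 m / 1000.0 = 0.06429 km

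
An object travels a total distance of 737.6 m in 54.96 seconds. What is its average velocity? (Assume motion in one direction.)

v_avg = Δd / Δt = 737.6 / 54.96 = 13.42 m/s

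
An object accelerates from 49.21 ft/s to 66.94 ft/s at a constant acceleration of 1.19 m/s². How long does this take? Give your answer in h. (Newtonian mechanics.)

v₀ = 49.21 ft/s × 0.3048 = 14.9992 m/s
v = 66.94 ft/s × 0.3048 = 20.4033 m/s
t = (v - v₀) / a = (20.4033 - 14.9992) / 1.19 = 4.54126 s
t = 4.54126 s / 3600.0 = 0.001261 h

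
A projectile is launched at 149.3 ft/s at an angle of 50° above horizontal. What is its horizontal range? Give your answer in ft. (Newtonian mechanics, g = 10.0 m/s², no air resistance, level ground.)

v₀ = 149.3 ft/s × 0.3048 = 45.5066 m/s
R = v₀² × sin(2θ) / g = 45.5066² × sin(2 × 50°) / 10.0 = 2070.85 × 0.984808 / 10.0 = 203.939 m
R = 203.939 m / 0.3048 = 669.1 ft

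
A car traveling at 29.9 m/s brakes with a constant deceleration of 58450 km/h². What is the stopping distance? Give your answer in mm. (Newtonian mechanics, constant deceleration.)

a = 58450 km/h² × 7.716049382716049e-05 = 4.51003 m/s²
d = v₀² / (2a) = 29.9² / (2 × 4.51003) = 894.01 / 9.02006 = 99.1135 m
d = 99.1135 m / 0.001 = 99110 mm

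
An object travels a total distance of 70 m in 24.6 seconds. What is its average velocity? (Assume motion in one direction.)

v_avg = Δd / Δt = 70 / 24.6 = 2.85 m/s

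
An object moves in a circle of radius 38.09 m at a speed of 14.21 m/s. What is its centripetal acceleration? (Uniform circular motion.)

a_c = v²/r = 14.21²/38.09 = 201.9241/38.09 = 5.3 m/s²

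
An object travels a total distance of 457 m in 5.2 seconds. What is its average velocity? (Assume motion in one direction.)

v_avg = Δd / Δt = 457 / 5.2 = 87.88 m/s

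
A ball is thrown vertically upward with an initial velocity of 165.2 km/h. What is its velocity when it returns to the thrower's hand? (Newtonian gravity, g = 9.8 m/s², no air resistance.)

By conservation of energy (no air resistance), the ball returns to the throw height with the same speed as launch, but directed downward.
|v_ground| = v₀ = 165.2 km/h
v_ground = 165.2 km/h (downward)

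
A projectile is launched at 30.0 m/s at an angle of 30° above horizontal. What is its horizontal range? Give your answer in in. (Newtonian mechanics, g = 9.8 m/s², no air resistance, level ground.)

R = v₀² × sin(2θ) / g = 30.0² × sin(2 × 30°) / 9.8 = 900.0 × 0.866025 / 9.8 = 79.5329 m
R = 79.5329 m / 0.0254 = 3131 in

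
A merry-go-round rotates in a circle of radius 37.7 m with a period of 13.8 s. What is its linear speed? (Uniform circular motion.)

v = 2πr/T = 2π×37.7/13.8 = 17.16 m/s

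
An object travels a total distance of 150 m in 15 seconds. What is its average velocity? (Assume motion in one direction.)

v_avg = Δd / Δt = 150 / 15 = 10.0 m/s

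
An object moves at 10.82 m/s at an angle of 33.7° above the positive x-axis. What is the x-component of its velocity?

vₓ = v cos(θ) = 10.82 × cos(33.7°) = 9.0 m/s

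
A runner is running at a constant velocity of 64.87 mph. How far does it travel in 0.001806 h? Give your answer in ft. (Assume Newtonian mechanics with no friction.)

v = 64.87 mph × 0.44704 = 28.9995 m/s
t = 0.001806 h × 3600.0 = 6.5016 s
d = v × t = 28.9995 × 6.5016 = 188.543 m
d = 188.543 m / 0.3048 = 618.6 ft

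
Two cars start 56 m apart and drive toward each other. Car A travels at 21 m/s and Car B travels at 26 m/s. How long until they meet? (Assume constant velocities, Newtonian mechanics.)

Combined speed: v_combined = 21 + 26 = 47 m/s
Time to meet: t = d/v_combined = 56/47 = 1.19 s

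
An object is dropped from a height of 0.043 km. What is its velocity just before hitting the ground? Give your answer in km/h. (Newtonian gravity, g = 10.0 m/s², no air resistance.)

h = 0.043 km × 1000.0 = 43.0 m
v = √(2gh) = √(2 × 10.0 × 43.0) = 29.3258 m/s
v = 29.3258 m/s / 0.2777777777777778 = 105.6 km/h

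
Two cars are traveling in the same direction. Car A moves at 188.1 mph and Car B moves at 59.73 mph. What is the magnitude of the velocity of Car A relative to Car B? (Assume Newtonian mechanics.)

v_rel = |v_A - v_B| = |188.1 - 59.73| = 128.37 mph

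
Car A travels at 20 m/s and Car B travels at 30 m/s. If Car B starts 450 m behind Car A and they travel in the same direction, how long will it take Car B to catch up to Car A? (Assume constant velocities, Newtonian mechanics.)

Relative speed: v_rel = 30 - 20 = 10 m/s
Time to catch: t = d₀/v_rel = 450/10 = 45.0 s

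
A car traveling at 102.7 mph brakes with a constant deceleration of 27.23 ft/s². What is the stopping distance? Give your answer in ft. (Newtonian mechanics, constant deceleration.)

v₀ = 102.7 mph × 0.44704 = 45.911 m/s
a = 27.23 ft/s² × 0.3048 = 8.2997 m/s²
d = v₀² / (2a) = 45.911² / (2 × 8.2997) = 2107.82 / 16.5994 = 126.982 m
d = 126.982 m / 0.3048 = 416.6 ft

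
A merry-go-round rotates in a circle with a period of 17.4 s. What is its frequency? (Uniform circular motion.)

f = 1/T = 1/17.4 = 0.0575 Hz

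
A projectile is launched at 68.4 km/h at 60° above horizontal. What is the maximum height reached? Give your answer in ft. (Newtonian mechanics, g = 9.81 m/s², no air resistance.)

v₀ = 68.4 km/h × 0.2777777777777778 = 19.0 m/s
H = v₀² × sin²(θ) / (2g) = 19.0² × sin(60°)² / (2 × 9.81) = 361.0 × 0.75 / 19.62 = 13.7997 m
H = 13.7997 m / 0.3048 = 45.27 ft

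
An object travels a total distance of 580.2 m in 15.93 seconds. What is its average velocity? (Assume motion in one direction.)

v_avg = Δd / Δt = 580.2 / 15.93 = 36.42 m/s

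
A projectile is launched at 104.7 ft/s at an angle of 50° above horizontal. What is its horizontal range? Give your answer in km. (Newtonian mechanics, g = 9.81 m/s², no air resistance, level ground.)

v₀ = 104.7 ft/s × 0.3048 = 31.9126 m/s
R = v₀² × sin(2θ) / g = 31.9126² × sin(2 × 50°) / 9.81 = 1018.41 × 0.984808 / 9.81 = 102.236 m
R = 102.236 m / 1000.0 = 0.1022 km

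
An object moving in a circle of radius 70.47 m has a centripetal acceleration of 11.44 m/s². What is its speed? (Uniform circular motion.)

v = √(a_c × r) = √(11.44 × 70.47) = 28.39 m/s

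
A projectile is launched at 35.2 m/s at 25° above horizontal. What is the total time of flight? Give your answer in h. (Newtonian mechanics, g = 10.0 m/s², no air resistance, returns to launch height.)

T = 2 × v₀ × sin(θ) / g = 2 × 35.2 × sin(25°) / 10.0 = 2 × 35.2 × 0.422618 / 10.0 = 2.97523 s
T = 2.97523 s / 3600.0 = 0.0008265 h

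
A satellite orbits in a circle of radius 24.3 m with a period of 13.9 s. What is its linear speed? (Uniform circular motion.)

v = 2πr/T = 2π×24.3/13.9 = 10.98 m/s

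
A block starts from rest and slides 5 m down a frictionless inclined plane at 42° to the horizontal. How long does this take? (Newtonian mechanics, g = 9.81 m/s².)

a = g sin(θ) = 9.81 × sin(42°) = 6.5642 m/s²
t = √(2d/a) = √(2 × 5 / 6.5642) = 1.23 s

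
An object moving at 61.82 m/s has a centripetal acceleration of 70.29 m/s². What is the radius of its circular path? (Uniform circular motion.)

r = v²/a_c = 61.82²/70.29 = 54.37 m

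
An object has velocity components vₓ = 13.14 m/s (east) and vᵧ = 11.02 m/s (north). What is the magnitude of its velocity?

|v| = √(vₓ² + vᵧ²) = √(13.14² + 11.02²) = √(294.1) = 17.15 m/s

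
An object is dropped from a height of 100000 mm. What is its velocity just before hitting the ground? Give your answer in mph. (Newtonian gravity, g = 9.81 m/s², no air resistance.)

h = 100000 mm × 0.001 = 100.0 m
v = √(2gh) = √(2 × 9.81 × 100.0) = 44.2945 m/s
v = 44.2945 m/s / 0.44704 = 99.08 mph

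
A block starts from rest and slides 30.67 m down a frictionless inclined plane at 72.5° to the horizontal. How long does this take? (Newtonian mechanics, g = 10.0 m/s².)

a = g sin(θ) = 10.0 × sin(72.5°) = 9.5372 m/s²
t = √(2d/a) = √(2 × 30.67 / 9.5372) = 2.54 s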